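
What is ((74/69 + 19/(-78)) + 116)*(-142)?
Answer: -14880961/897 ≈ -16590.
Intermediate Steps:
((74/69 + 19/(-78)) + 116)*(-142) = ((74*(1/69) + 19*(-1/78)) + 116)*(-142) = ((74/69 - 19/78) + 116)*(-142) = (1487/1794 + 116)*(-142) = (209591/1794)*(-142) = -14880961/897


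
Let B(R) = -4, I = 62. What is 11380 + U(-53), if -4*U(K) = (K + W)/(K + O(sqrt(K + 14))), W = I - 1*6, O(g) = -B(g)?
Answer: 2230483/196 ≈ 11380.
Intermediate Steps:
O(g) = 4 (O(g) = -1*(-4) = 4)
W = 56 (W = 62 - 1*6 = 62 - 6 = 56)
U(K) = -(56 + K)/(4*(4 + K)) (U(K) = -(K + 56)/(4*(K + 4)) = -(56 + K)/(4*(4 + K)))
11380 + U(-53) = 11380 + (-56 - 1*(-53))/(4*(4 - 53)) = 11380 + (1/4)*(-56 + 53)/(-49) = 11380 + (1/4)*(-1/49)*(-3) = 11380 + 3/196 = 2230483/196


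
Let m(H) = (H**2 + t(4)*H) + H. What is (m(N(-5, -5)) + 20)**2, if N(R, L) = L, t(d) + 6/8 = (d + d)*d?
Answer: 216225/16 ≈ 13514.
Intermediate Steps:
t(d) = -3/4 + 2*d**2 (t(d) = -3/4 + (d + d)*d = -3/4 + (2*d)*d = -3/4 + 2*d**2)
m(H) = H**2 + 129*H/4 (m(H) = (H**2 + (-3/4 + 2*4**2)*H) + H = (H**2 + (-3/4 + 2*16)*H) + H = (H**2 + (-3/4 + 32)*H) + H = (H**2 + 125*H/4) + H = H**2 + 129*H/4)
(m(N(-5, -5)) + 20)**2 = ((1/4)*(-5)*(129 + 4*(-5)) + 20)**2 = ((1/4)*(-5)*(129 - 20) + 20)**2 = ((1/4)*(-5)*109 + 20)**2 = (-545/4 + 20)**2 = (-465/4)**2 = 216225/16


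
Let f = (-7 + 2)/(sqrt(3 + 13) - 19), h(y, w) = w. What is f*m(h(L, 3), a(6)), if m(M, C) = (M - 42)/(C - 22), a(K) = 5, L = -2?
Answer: 13/17 ≈ 0.76471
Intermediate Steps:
m(M, C) = (-42 + M)/(-22 + C)
f = 1/3 (f = -5/(sqrt(16) - 19) = -5/(4 - 19) = -5/(-15) = -5*(-1/15) = 1/3 ≈ 0.33333)
f*m(h(L, 3), a(6)) = ((-42 + 3)/(-22 + 5))/3 = (-39/(-17))/3 = (-1/17*(-39))/3 = (1/3)*(39/17) = 13/17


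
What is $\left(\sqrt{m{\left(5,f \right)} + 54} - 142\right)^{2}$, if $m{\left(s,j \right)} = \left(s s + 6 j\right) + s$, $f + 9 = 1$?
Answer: $18496$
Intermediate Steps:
$f = -8$ ($f = -9 + 1 = -8$)
$m{\left(s,j \right)} = s + s^{2} + 6 j$ ($m{\left(s,j \right)} = \left(s^{2} + 6 j\right) + s = s + s^{2} + 6 j$)
$\left(\sqrt{m{\left(5,f \right)} + 54} - 142\right)^{2} = \left(\sqrt{\left(5 + 5^{2} + 6 \left(-8\right)\right) + 54} - 142\right)^{2} = \left(\sqrt{\left(5 + 25 - 48\right) + 54} - 142\right)^{2} = \left(\sqrt{-18 + 54} - 142\right)^{2} = \left(\sqrt{36} - 142\right)^{2} = \left(6 - 142\right)^{2} = \left(-136\right)^{2} = 18496$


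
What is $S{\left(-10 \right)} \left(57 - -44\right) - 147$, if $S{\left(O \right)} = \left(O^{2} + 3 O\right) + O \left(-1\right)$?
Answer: $7933$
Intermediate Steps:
$S{\left(O \right)} = O^{2} + 2 O$ ($S{\left(O \right)} = \left(O^{2} + 3 O\right) - O = O^{2} + 2 O$)
$S{\left(-10 \right)} \left(57 - -44\right) - 147 = - 10 \left(2 - 10\right) \left(57 - -44\right) - 147 = \left(-10\right) \left(-8\right) \left(57 + 44\right) - 147 = 80 \cdot 101 - 147 = 8080 - 147 = 7933$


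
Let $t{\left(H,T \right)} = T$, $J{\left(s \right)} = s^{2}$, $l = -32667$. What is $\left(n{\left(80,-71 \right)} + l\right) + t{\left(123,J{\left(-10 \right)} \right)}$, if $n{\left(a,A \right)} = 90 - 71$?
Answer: $-32548$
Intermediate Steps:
$n{\left(a,A \right)} = 19$ ($n{\left(a,A \right)} = 90 - 71 = 19$)
$\left(n{\left(80,-71 \right)} + l\right) + t{\left(123,J{\left(-10 \right)} \right)} = \left(19 - 32667\right) + \left(-10\right)^{2} = -32648 + 100 = -32548$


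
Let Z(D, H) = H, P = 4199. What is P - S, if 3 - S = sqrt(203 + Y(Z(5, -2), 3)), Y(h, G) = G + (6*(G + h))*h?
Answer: 4196 + sqrt(194) ≈ 4209.9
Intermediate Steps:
Y(h, G) = G + h*(6*G + 6*h) (Y(h, G) = G + (6*G + 6*h)*h = G + h*(6*G + 6*h))
S = 3 - sqrt(194) (S = 3 - sqrt(203 + (3 + 6*(-2)**2 + 6*3*(-2))) = 3 - sqrt(203 + (3 + 6*4 - 36)) = 3 - sqrt(203 + (3 + 24 - 36)) = 3 - sqrt(203 - 9) = 3 - sqrt(194) ≈ -10.928)
P - S = 4199 - (3 - sqrt(194)) = 4199 + (-3 + sqrt(194)) = 4196 + sqrt(194)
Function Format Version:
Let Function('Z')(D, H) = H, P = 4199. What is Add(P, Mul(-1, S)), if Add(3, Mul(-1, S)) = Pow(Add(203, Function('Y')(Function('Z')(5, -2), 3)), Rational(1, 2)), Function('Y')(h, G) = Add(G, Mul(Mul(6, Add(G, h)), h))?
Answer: Add(4196, Pow(194, Rational(1, 2))) ≈ 4209.9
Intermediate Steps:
Function('Y')(h, G) = Add(G, Mul(h, Add(Mul(6, G), Mul(6, h)))) (Function('Y')(h, G) = Add(G, Mul(Add(Mul(6, G), Mul(6, h)), h)) = Add(G, Mul(h, Add(Mul(6, G), Mul(6, h)))))
S = Add(3, Mul(-1, Pow(194, Rational(1, 2)))) (S = Add(3, Mul(-1, Pow(Add(203, Add(3, Mul(6, Pow(-2, 2)), Mul(6, 3, -2))), Rational(1, 2)))) = Add(3, Mul(-1, Pow(Add(203, Add(3, Mul(6, 4), -36)), Rational(1, 2)))) = Add(3, Mul(-1, Pow(Add(203, Add(3, 24, -36)), Rational(1, 2)))) = Add(3, Mul(-1, Pow(Add(203, -9), Rational(1, 2)))) = Add(3, Mul(-1, Pow(194, Rational(1, 2)))) ≈ -10.928)
Add(P, Mul(-1, S)) = Add(4199, Mul(-1, Add(3, Mul(-1, Pow(194, Rational(1, 2)))))) = Add(4199, Add(-3, Pow(194, Rational(1, 2)))) = Add(4196, Pow(194, Rational(1, 2)))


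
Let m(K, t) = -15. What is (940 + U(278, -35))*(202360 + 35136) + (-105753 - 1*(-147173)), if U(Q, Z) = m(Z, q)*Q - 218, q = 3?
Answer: -818844788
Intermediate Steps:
U(Q, Z) = -218 - 15*Q (U(Q, Z) = -15*Q - 218 = -218 - 15*Q)
(940 + U(278, -35))*(202360 + 35136) + (-105753 - 1*(-147173)) = (940 + (-218 - 15*278))*(202360 + 35136) + (-105753 - 1*(-147173)) = (940 + (-218 - 4170))*237496 + (-105753 + 147173) = (940 - 4388)*237496 + 41420 = -3448*237496 + 41420 = -818886208 + 41420 = -818844788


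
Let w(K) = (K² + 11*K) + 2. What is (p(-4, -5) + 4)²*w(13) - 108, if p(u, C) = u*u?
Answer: 125492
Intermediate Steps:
w(K) = 2 + K² + 11*K
p(u, C) = u²
(p(-4, -5) + 4)²*w(13) - 108 = ((-4)² + 4)²*(2 + 13² + 11*13) - 108 = (16 + 4)²*(2 + 169 + 143) - 108 = 20²*314 - 108 = 400*314 - 108 = 125600 - 108 = 125492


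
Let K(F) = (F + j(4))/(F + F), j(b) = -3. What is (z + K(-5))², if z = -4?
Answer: 256/25 ≈ 10.240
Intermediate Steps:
K(F) = (-3 + F)/(2*F) (K(F) = (F - 3)/(F + F) = (-3 + F)/((2*F)) = (-3 + F)*(1/(2*F)) = (-3 + F)/(2*F))
(z + K(-5))² = (-4 + (½)*(-3 - 5)/(-5))² = (-4 + (½)*(-⅕)*(-8))² = (-4 + ⅘)² = (-16/5)² = 256/25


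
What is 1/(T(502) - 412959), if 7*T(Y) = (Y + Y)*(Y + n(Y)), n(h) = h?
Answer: -7/1882697 ≈ -3.7181e-6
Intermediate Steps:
T(Y) = 4*Y²/7 (T(Y) = ((Y + Y)*(Y + Y))/7 = ((2*Y)*(2*Y))/7 = (4*Y²)/7 = 4*Y²/7)
1/(T(502) - 412959) = 1/((4/7)*502² - 412959) = 1/((4/7)*252004 - 412959) = 1/(1008016/7 - 412959) = 1/(-1882697/7) = -7/1882697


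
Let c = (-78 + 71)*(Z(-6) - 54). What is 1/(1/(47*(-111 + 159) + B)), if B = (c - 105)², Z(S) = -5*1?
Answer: 97120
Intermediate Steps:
Z(S) = -5
c = 413 (c = (-78 + 71)*(-5 - 54) = -7*(-59) = 413)
B = 94864 (B = (413 - 105)² = 308² = 94864)
1/(1/(47*(-111 + 159) + B)) = 1/(1/(47*(-111 + 159) + 94864)) = 1/(1/(47*48 + 94864)) = 1/(1/(2256 + 94864)) = 1/(1/97120) = 97120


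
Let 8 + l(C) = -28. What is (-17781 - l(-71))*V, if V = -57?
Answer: 1011465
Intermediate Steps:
l(C) = -36 (l(C) = -8 - 28 = -36)
(-17781 - l(-71))*V = (-17781 - 1*(-36))*(-57) = (-17781 + 36)*(-57) = -17745*(-57) = 1011465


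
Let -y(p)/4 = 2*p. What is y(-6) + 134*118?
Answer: 15860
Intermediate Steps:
y(p) = -8*p
y(-6) + 134*118 = -8*(-6) + 134*118 = 48 + 15812 = 15860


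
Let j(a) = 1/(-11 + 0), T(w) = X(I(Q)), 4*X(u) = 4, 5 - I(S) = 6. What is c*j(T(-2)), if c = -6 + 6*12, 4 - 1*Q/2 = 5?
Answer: -6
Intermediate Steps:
Q = -2 (Q = 8 - 2*5 = 8 - 10 = -2)
I(S) = -1 (I(S) = 5 - 1*6 = 5 - 6 = -1)
X(u) = 1 (X(u) = (¼)*4 = 1)
c = 66 (c = -6 + 72 = 66)
T(w) = 1
j(a) = -1/11 (j(a) = 1/(-11) = -1/11)
c*j(T(-2)) = 66*(-1/11) = -6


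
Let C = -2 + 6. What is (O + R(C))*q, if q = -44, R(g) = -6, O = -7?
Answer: 572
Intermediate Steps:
C = 4
(O + R(C))*q = (-7 - 6)*(-44) = -13*(-44) = 572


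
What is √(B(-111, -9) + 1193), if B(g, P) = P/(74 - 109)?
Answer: 2*√365435/35 ≈ 34.544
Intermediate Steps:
B(g, P) = -P/35 (B(g, P) = P/(-35) = -P/35)
√(B(-111, -9) + 1193) = √(-1/35*(-9) + 1193) = √(9/35 + 1193) = √(41764/35) = 2*√365435/35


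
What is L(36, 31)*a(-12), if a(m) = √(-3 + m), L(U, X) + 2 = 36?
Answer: 34*I*√15 ≈ 131.68*I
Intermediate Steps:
L(U, X) = 34 (L(U, X) = -2 + 36 = 34)
L(36, 31)*a(-12) = 34*√(-3 - 12) = 34*√(-15) = 34*(I*√15) = 34*I*√15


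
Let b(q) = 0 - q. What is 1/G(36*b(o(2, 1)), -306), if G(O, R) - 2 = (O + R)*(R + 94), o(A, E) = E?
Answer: 1/72506 ≈ 1.3792e-5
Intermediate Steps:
b(q) = -q
G(O, R) = 2 + (94 + R)*(O + R) (G(O, R) = 2 + (O + R)*(R + 94) = 2 + (O + R)*(94 + R) = 2 + (94 + R)*(O + R))
1/G(36*b(o(2, 1)), -306) = 1/(2 + (-306)**2 + 94*(36*(-1*1)) + 94*(-306) + (36*(-1*1))*(-306)) = 1/(2 + 93636 + 94*(36*(-1)) - 28764 + (36*(-1))*(-306)) = 1/(2 + 93636 + 94*(-36) - 28764 - 36*(-306)) = 1/(2 + 93636 - 3384 - 28764 + 11016) = 1/72506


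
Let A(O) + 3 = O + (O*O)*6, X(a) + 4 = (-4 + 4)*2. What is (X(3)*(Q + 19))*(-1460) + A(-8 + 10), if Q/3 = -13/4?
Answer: 54043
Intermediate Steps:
X(a) = -4 (X(a) = -4 + (-4 + 4)*2 = -4 + 0*2 = -4 + 0 = -4)
Q = -39/4 (Q = 3*(-13/4) = -39/4 ≈ -9.7500)
A(O) = -3 + O + 6*O**2 (A(O) = -3 + (O + (O*O)*6) = -3 + (O + O**2*6) = -3 + (O + 6*O**2) = -3 + O + 6*O**2)
(X(3)*(Q + 19))*(-1460) + A(-8 + 10) = -4*(-39/4 + 19)*(-1460) + (-3 + (-8 + 10) + 6*(-8 + 10)**2) = -4*37/4*(-1460) + (-3 + 2 + 6*2**2) = -37*(-1460) + (-3 + 2 + 6*4) = 54020 + (-3 + 2 + 24) = 54020 + 23 = 54043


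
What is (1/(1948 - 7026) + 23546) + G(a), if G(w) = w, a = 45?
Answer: 119795097/5078 ≈ 23591.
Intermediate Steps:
(1/(1948 - 7026) + 23546) + G(a) = (1/(1948 - 7026) + 23546) + 45 = (1/(-5078) + 23546) + 45 = (-1/5078 + 23546) + 45 = 119566587/5078 + 45 = 119795097/5078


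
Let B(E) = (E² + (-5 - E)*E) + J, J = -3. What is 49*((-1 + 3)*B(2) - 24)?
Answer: -2450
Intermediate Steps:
B(E) = -3 + E² + E*(-5 - E) (B(E) = (E² + (-5 - E)*E) - 3 = (E² + E*(-5 - E)) - 3 = -3 + E² + E*(-5 - E))
49*((-1 + 3)*B(2) - 24) = 49*((-1 + 3)*(-3 - 5*2) - 24) = 49*(2*(-3 - 10) - 24) = 49*(2*(-13) - 24) = 49*(-26 - 24) = 49*(-50) = -2450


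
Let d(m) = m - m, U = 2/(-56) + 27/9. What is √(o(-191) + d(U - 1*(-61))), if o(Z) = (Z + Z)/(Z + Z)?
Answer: 1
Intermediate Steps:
U = 83/28 (U = 2*(-1/56) + 27*(⅑) = -1/28 + 3 = 83/28 ≈ 2.9643)
o(Z) = 1 (o(Z) = (2*Z)/((2*Z)) = (2*Z)*(1/(2*Z)) = 1)
d(m) = 0
√(o(-191) + d(U - 1*(-61))) = √(1 + 0) = √1 = 1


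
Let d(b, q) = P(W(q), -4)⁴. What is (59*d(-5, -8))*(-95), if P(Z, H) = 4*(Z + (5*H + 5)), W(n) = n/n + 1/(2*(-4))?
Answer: -913880458405/16 ≈ -5.7118e+10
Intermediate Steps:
W(n) = 7/8 (W(n) = 1 + (½)*(-¼) = 1 - ⅛ = 7/8)
P(Z, H) = 20 + 4*Z + 20*H (P(Z, H) = 4*(Z + (5 + 5*H)) = 4*(5 + Z + 5*H) = 20 + 4*Z + 20*H)
d(b, q) = 163047361/16 (d(b, q) = (20 + 4*(7/8) + 20*(-4))⁴ = (20 + 7/2 - 80)⁴ = (-113/2)⁴ = 163047361/16)
(59*d(-5, -8))*(-95) = (59*(163047361/16))*(-95) = (9619794299/16)*(-95) = -913880458405/16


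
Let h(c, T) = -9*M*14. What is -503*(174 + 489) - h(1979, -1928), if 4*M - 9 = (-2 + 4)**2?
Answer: -666159/2 ≈ -3.3308e+5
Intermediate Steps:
M = 13/4 (M = 9/4 + (-2 + 4)**2/4 = 9/4 + (1/4)*2**2 = 9/4 + (1/4)*4 = 9/4 + 1 = 13/4 ≈ 3.2500)
h(c, T) = -819/2 (h(c, T) = -9*13/4*14 = -117/4*14 = -819/2)
-503*(174 + 489) - h(1979, -1928) = -503*(174 + 489) - 1*(-819/2) = -503*663 + 819/2 = -333489 + 819/2 = -666159/2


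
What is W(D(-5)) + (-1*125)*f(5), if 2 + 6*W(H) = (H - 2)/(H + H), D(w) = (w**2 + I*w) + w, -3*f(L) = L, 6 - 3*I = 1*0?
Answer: 3121/15 ≈ 208.07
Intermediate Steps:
I = 2 (I = 2 - 0/3 = 2 - 1/3*0 = 2 + 0 = 2)
f(L) = -L/3
D(w) = w**2 + 3*w (D(w) = (w**2 + 2*w) + w = w**2 + 3*w)
W(H) = -1/3 + (-2 + H)/(12*H) (W(H) = -1/3 + ((H - 2)/(H + H))/6 = -1/3 + ((-2 + H)/((2*H)))/6 = -1/3 + ((-2 + H)*(1/(2*H)))/6 = -1/3 + ((-2 + H)/(2*H))/6 = -1/3 + (-2 + H)/(12*H))
W(D(-5)) + (-1*125)*f(5) = (-2 - (-15)*(3 - 5))/(12*((-5*(3 - 5)))) + (-1*125)*(-1/3*5) = (-2 - (-15)*(-2))/(12*((-5*(-2)))) - 125*(-5/3) = (1/12)*(-2 - 3*10)/10 + 625/3 = (1/12)*(1/10)*(-2 - 30) + 625/3 = (1/12)*(1/10)*(-32) + 625/3 = -4/15 + 625/3 = 3121/15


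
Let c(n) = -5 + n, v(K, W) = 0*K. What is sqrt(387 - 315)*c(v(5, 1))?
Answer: -30*sqrt(2) ≈ -42.426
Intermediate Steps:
v(K, W) = 0
sqrt(387 - 315)*c(v(5, 1)) = sqrt(387 - 315)*(-5 + 0) = sqrt(72)*(-5) = (6*sqrt(2))*(-5) = -30*sqrt(2)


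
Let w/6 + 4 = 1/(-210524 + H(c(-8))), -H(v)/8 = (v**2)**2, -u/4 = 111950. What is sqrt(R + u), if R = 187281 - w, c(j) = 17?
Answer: I*sqrt(50282023334161382)/439346 ≈ 510.39*I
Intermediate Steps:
u = -447800 (u = -4*111950 = -447800)
H(v) = -8*v**4
w = -10544307/439346 (w = -24 + 6/(-210524 - 8*17**4) = -24 + 6/(-210524 - 8*83521) = -24 + 6/(-210524 - 668168) = -24 + 6/(-878692) = -24 + 6*(-1/878692) = -24 - 3/439346 = -10544307/439346 ≈ -24.000)
R = 82291702533/439346 (R = 187281 - 1*(-10544307/439346) = 187281 + 10544307/439346 = 82291702533/439346 ≈ 1.8731e+5)
sqrt(R + u) = sqrt(82291702533/439346 - 447800) = sqrt(-114447436267/439346) = I*sqrt(50282023334161382)/439346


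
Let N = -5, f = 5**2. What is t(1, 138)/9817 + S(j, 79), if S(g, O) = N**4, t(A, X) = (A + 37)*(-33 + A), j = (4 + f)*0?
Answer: 6134409/9817 ≈ 624.88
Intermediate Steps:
f = 25
j = 0 (j = (4 + 25)*0 = 29*0 = 0)
t(A, X) = (-33 + A)*(37 + A) (t(A, X) = (37 + A)*(-33 + A) = (-33 + A)*(37 + A))
S(g, O) = 625 (S(g, O) = (-5)**4 = 625)
t(1, 138)/9817 + S(j, 79) = (-1221 + 1**2 + 4*1)/9817 + 625 = (-1221 + 1 + 4)*(1/9817) + 625 = -1216*1/9817 + 625 = -1216/9817 + 625 = 6134409/9817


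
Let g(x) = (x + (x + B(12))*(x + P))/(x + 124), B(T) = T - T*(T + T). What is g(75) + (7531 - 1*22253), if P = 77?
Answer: -2960155/199 ≈ -14875.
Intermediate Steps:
B(T) = T - 2*T² (B(T) = T - T*2*T = T - 2*T²)
g(x) = (x + (-276 + x)*(77 + x))/(124 + x) (g(x) = (x + (x + 12*(1 - 2*12))*(x + 77))/(x + 124) = (x + (x + 12*(1 - 24))*(77 + x))/(124 + x) = (x + (x + 12*(-23))*(77 + x))/(124 + x) = (x + (x - 276)*(77 + x))/(124 + x) = (x + (-276 + x)*(77 + x))/(124 + x))
g(75) + (7531 - 1*22253) = (-21252 + 75² - 198*75)/(124 + 75) + (7531 - 1*22253) = (-21252 + 5625 - 14850)/199 + (7531 - 22253) = (1/199)*(-30477) - 14722 = -30477/199 - 14722 = -2960155/199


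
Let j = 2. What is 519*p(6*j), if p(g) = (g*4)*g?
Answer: 298944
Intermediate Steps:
p(g) = 4*g² (p(g) = (4*g)*g = 4*g²)
519*p(6*j) = 519*(4*(6*2)²) = 519*(4*12²) = 519*(4*144) = 519*576 = 298944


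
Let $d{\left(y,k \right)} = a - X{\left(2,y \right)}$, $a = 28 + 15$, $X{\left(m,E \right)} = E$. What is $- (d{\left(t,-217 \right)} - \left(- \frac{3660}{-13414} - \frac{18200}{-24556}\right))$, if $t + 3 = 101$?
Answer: $\frac{329476605}{5882039} \approx 56.014$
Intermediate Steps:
$a = 43$
$t = 98$ ($t = -3 + 101 = 98$)
$d{\left(y,k \right)} = 43 - y$
$- (d{\left(t,-217 \right)} - \left(- \frac{3660}{-13414} - \frac{18200}{-24556}\right)) = - (\left(43 - 98\right) - \left(- \frac{3660}{-13414} - \frac{18200}{-24556}\right)) = - (\left(43 - 98\right) - \left(\left(-3660\right) \left(- \frac{1}{13414}\right) - - \frac{650}{877}\right)) = - (-55 - \left(\frac{1830}{6707} + \frac{650}{877}\right)) = - (-55 - \frac{5964460}{5882039}) = \left(-1\right) \left(- \frac{329476605}{5882039}\right) = \frac{329476605}{5882039}$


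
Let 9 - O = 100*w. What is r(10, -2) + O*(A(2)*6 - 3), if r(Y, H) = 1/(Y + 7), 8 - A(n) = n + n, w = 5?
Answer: -175286/17 ≈ -10311.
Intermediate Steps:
O = -491 (O = 9 - 100*5 = 9 - 1*500 = 9 - 500 = -491)
A(n) = 8 - 2*n (A(n) = 8 - (n + n) = 8 - 2*n)
r(Y, H) = 1/(7 + Y)
r(10, -2) + O*(A(2)*6 - 3) = 1/(7 + 10) - 491*((8 - 2*2)*6 - 3) = 1/17 - 491*((8 - 4)*6 - 3) = 1/17 - 491*(4*6 - 3) = 1/17 - 491*(24 - 3) = 1/17 - 491*21 = 1/17 - 10311 = -175286/17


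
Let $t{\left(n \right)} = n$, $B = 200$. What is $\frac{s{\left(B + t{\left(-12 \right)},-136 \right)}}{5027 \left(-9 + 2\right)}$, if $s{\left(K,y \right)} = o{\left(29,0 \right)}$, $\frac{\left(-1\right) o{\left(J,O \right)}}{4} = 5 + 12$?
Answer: $\frac{68}{35189} \approx 0.0019324$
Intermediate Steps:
$o{\left(J,O \right)} = -68$ ($o{\left(J,O \right)} = - 4 \left(5 + 12\right) = \left(-4\right) 17 = -68$)
$s{\left(K,y \right)} = -68$
$\frac{s{\left(B + t{\left(-12 \right)},-136 \right)}}{5027 \left(-9 + 2\right)} = - \frac{68}{5027 \left(-9 + 2\right)} = - \frac{68}{5027 \left(-7\right)} = - \frac{68}{-35189} = \left(-68\right) \left(- \frac{1}{35189}\right) = \frac{68}{35189}$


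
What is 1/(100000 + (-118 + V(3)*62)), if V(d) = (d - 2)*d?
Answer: 1/100068 ≈ 9.9932e-6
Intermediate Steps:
V(d) = d*(-2 + d) (V(d) = (-2 + d)*d = d*(-2 + d))
1/(100000 + (-118 + V(3)*62)) = 1/(100000 + (-118 + (3*(-2 + 3))*62)) = 1/(100000 + (-118 + (3*1)*62)) = 1/(100000 + (-118 + 3*62)) = 1/(100000 + (-118 + 186)) = 1/(100000 + 68) = 1/100068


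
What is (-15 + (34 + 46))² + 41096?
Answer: 45321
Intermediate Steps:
(-15 + (34 + 46))² + 41096 = (-15 + 80)² + 41096 = 65² + 41096 = 4225 + 41096 = 45321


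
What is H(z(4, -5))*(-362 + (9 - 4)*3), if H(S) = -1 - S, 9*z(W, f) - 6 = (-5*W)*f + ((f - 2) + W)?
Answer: 38864/9 ≈ 4318.2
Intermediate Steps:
z(W, f) = 4/9 + W/9 + f/9 - 5*W*f/9 (z(W, f) = ⅔ + ((-5*W)*f + ((f - 2) + W))/9 = ⅔ + (-5*W*f + ((-2 + f) + W))/9 = ⅔ + (-5*W*f + (-2 + W + f))/9 = ⅔ + (-2 + W + f - 5*W*f)/9 = ⅔ + (-2/9 + W/9 + f/9 - 5*W*f/9) = 4/9 + W/9 + f/9 - 5*W*f/9)
H(z(4, -5))*(-362 + (9 - 4)*3) = (-1 - (4/9 + (⅑)*4 + (⅑)*(-5) - 5/9*4*(-5)))*(-362 + (9 - 4)*3) = (-1 - (4/9 + 4/9 - 5/9 + 100/9))*(-362 + 5*3) = (-1 - 1*103/9)*(-362 + 15) = (-1 - 103/9)*(-347) = -112/9*(-347) = 38864/9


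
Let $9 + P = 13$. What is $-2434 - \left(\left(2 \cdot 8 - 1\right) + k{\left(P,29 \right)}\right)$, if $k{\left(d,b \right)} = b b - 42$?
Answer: $-3248$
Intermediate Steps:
$P = 4$ ($P = -9 + 13 = 4$)
$k{\left(d,b \right)} = -42 + b^{2}$ ($k{\left(d,b \right)} = b^{2} - 42 = -42 + b^{2}$)
$-2434 - \left(\left(2 \cdot 8 - 1\right) + k{\left(P,29 \right)}\right) = -2434 - \left(\left(2 \cdot 8 - 1\right) - \left(42 - 29^{2}\right)\right) = -2434 - \left(\left(16 - 1\right) + \left(-42 + 841\right)\right) = -2434 - \left(15 + 799\right) = -2434 - 814 = -3248$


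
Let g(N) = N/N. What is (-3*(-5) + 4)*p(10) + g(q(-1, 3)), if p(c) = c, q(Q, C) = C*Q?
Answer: 191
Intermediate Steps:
g(N) = 1
(-3*(-5) + 4)*p(10) + g(q(-1, 3)) = (-3*(-5) + 4)*10 + 1 = (15 + 4)*10 + 1 = 19*10 + 1 = 190 + 1 = 191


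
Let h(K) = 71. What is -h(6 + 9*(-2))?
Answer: -71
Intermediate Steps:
-h(6 + 9*(-2)) = -1*71 = -71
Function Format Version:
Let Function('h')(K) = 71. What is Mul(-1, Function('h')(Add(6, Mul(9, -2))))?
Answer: -71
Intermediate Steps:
Mul(-1, Function('h')(Add(6, Mul(9, -2)))) = Mul(-1, 71) = -71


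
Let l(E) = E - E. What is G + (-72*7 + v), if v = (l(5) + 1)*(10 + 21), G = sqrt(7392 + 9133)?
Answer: -473 + 5*sqrt(661) ≈ -344.45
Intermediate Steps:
l(E) = 0
G = 5*sqrt(661) (G = sqrt(16525) = 5*sqrt(661) ≈ 128.55)
v = 31 (v = (0 + 1)*(10 + 21) = 1*31 = 31)
G + (-72*7 + v) = 5*sqrt(661) + (-72*7 + 31) = 5*sqrt(661) + (-504 + 31) = 5*sqrt(661) - 473 = -473 + 5*sqrt(661)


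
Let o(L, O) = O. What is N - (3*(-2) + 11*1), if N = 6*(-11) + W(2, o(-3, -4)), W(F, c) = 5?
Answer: -66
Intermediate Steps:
N = -61 (N = 6*(-11) + 5 = -66 + 5 = -61)
N - (3*(-2) + 11*1) = -61 - (3*(-2) + 11*1) = -61 - (-6 + 11) = -61 - 1*5 = -61 - 5 = -66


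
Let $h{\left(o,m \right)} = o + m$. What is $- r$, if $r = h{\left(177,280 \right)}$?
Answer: $-457$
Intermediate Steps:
$h{\left(o,m \right)} = m + o$
$r = 457$ ($r = 280 + 177 = 457$)
$- r = \left(-1\right) 457 = -457$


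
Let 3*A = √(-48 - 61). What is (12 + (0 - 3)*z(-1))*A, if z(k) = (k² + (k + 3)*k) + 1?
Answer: 4*I*√109 ≈ 41.761*I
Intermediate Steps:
z(k) = 1 + k² + k*(3 + k) (z(k) = (k² + (3 + k)*k) + 1 = (k² + k*(3 + k)) + 1 = 1 + k² + k*(3 + k))
A = I*√109/3 (A = √(-48 - 61)/3 = √(-109)/3 = (I*√109)/3 = I*√109/3 ≈ 3.4801*I)
(12 + (0 - 3)*z(-1))*A = (12 + (0 - 3)*(1 + 2*(-1)² + 3*(-1)))*(I*√109/3) = (12 - 3*(1 + 2*1 - 3))*(I*√109/3) = (12 - 3*(1 + 2 - 3))*(I*√109/3) = (12 - 3*0)*(I*√109/3) = (12 + 0)*(I*√109/3) = 12*(I*√109/3) = 4*I*√109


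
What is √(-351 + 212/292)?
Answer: I*√1866610/73 ≈ 18.716*I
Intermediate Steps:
√(-351 + 212/292) = √(-351 + 212*(1/292)) = √(-351 + 53/73) = √(-25570/73) = I*√1866610/73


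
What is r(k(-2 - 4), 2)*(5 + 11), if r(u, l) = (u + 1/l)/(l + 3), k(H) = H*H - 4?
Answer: 104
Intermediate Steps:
k(H) = -4 + H**2 (k(H) = H**2 - 4 = -4 + H**2)
r(u, l) = (u + 1/l)/(3 + l)
r(k(-2 - 4), 2)*(5 + 11) = ((1 + 2*(-4 + (-2 - 4)**2))/(2*(3 + 2)))*(5 + 11) = ((1/2)*(1 + 2*(-4 + (-6)**2))/5)*16 = ((1/2)*(1/5)*(1 + 2*(-4 + 36)))*16 = ((1/2)*(1/5)*(1 + 2*32))*16 = ((1/2)*(1/5)*(1 + 64))*16 = ((1/2)*(1/5)*65)*16 = (13/2)*16 = 104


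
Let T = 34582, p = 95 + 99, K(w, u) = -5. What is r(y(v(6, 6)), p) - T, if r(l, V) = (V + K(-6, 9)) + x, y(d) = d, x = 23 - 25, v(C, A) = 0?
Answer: -34395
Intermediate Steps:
x = -2
p = 194
r(l, V) = -7 + V (r(l, V) = (V - 5) - 2 = (-5 + V) - 2 = -7 + V)
r(y(v(6, 6)), p) - T = (-7 + 194) - 1*34582 = 187 - 34582 = -34395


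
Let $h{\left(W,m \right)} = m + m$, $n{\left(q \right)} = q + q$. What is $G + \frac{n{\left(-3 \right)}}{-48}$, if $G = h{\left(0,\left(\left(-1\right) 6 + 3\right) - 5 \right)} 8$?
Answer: $- \frac{1023}{8} \approx -127.88$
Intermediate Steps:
$n{\left(q \right)} = 2 q$
$h{\left(W,m \right)} = 2 m$
$G = -128$ ($G = 2 \left(\left(\left(-1\right) 6 + 3\right) - 5\right) 8 = 2 \left(\left(-6 + 3\right) - 5\right) 8 = 2 \left(-3 - 5\right) 8 = 2 \left(-8\right) 8 = \left(-16\right) 8 = -128$)
$G + \frac{n{\left(-3 \right)}}{-48} = -128 + \frac{2 \left(-3\right)}{-48} = -128 - - \frac{1}{8} = -128 + \frac{1}{8} = - \frac{1023}{8}$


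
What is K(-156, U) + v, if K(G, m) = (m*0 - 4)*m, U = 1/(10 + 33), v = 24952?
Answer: 1072932/43 ≈ 24952.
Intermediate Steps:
U = 1/43 ≈ 0.023256
K(G, m) = -4*m (K(G, m) = (0 - 4)*m = -4*m)
K(-156, U) + v = -4*1/43 + 24952 = -4/43 + 24952 = 1072932/43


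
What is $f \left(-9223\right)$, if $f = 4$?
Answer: $-36892$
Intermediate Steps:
$f \left(-9223\right) = 4 \left(-9223\right) = -36892$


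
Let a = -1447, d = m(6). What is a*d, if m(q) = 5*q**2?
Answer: -260460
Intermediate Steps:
d = 180 (d = 5*6**2 = 5*36 = 180)
a*d = -1447*180 = -260460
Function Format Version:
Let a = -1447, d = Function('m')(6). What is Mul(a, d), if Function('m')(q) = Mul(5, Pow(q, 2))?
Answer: -260460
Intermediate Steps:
d = 180 (d = Mul(5, Pow(6, 2)) = Mul(5, 36) = 180)
Mul(a, d) = Mul(-1447, 180) = -260460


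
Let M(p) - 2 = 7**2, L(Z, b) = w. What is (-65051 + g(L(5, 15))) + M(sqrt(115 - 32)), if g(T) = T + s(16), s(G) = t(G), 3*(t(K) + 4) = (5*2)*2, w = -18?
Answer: -195046/3 ≈ -65015.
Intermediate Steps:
t(K) = 8/3 (t(K) = -4 + ((5*2)*2)/3 = -4 + (10*2)/3 = -4 + (1/3)*20 = -4 + 20/3 = 8/3)
s(G) = 8/3
L(Z, b) = -18
g(T) = 8/3 + T (g(T) = T + 8/3 = 8/3 + T)
M(p) = 51 (M(p) = 2 + 7**2 = 2 + 49 = 51)
(-65051 + g(L(5, 15))) + M(sqrt(115 - 32)) = (-65051 + (8/3 - 18)) + 51 = (-65051 - 46/3) + 51 = -195199/3 + 51 = -195046/3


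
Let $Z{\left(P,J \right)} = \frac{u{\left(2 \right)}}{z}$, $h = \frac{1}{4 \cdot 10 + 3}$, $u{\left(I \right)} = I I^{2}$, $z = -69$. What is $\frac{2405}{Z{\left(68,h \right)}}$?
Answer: $- \frac{165945}{8} \approx -20743.0$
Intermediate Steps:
$u{\left(I \right)} = I^{3}$
$h = \frac{1}{43}$ ($h = \frac{1}{40 + 3} = \frac{1}{43} \approx 0.023256$)
$Z{\left(P,J \right)} = - \frac{8}{69}$ ($Z{\left(P,J \right)} = \frac{2^{3}}{-69} = 8 \left(- \frac{1}{69}\right) = - \frac{8}{69}$)
$\frac{2405}{Z{\left(68,h \right)}} = \frac{2405}{- \frac{8}{69}} = 2405 \left(- \frac{69}{8}\right) = - \frac{165945}{8}$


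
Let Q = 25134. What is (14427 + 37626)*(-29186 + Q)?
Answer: -210918756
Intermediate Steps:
(14427 + 37626)*(-29186 + Q) = (14427 + 37626)*(-29186 + 25134) = 52053*(-4052) = -210918756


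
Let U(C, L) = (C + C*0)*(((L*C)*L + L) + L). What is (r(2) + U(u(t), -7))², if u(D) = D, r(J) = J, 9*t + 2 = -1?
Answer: 11881/81 ≈ 146.68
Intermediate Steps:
t = -⅓ (t = -2/9 + (⅑)*(-1) = -2/9 - ⅑ = -⅓ ≈ -0.33333)
U(C, L) = C*(2*L + C*L²) (U(C, L) = (C + 0)*(((C*L)*L + L) + L) = C*((C*L² + L) + L) = C*((L + C*L²) + L) = C*(2*L + C*L²))
(r(2) + U(u(t), -7))² = (2 - ⅓*(-7)*(2 - ⅓*(-7)))² = (2 - ⅓*(-7)*(2 + 7/3))² = (2 - ⅓*(-7)*13/3)² = (2 + 91/9)² = (109/9)² = 11881/81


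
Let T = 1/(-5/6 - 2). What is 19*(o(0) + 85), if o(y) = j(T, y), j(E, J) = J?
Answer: 1615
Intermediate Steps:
T = -6/17 (T = 1/(-5*⅙ - 2) = 1/(-⅚ - 2) = 1/(-17/6) = -6/17 ≈ -0.35294)
o(y) = y
19*(o(0) + 85) = 19*(0 + 85) = 19*85 = 1615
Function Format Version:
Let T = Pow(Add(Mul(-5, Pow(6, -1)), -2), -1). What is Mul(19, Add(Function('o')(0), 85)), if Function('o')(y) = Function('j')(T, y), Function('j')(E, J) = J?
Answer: 1615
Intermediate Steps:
T = Rational(-6, 17) (T = Pow(Add(Mul(-5, Rational(1, 6)), -2), -1) = Pow(Add(Rational(-5, 6), -2), -1) = Pow(Rational(-17, 6), -1) = Rational(-6, 17) ≈ -0.35294)
Function('o')(y) = y
Mul(19, Add(Function('o')(0), 85)) = Mul(19, Add(0, 85)) = Mul(19, 85) = 1615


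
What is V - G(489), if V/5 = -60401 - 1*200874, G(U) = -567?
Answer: -1305808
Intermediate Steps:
V = -1306375 (V = 5*(-60401 - 1*200874) = 5*(-60401 - 200874) = 5*(-261275) = -1306375)
V - G(489) = -1306375 - 1*(-567) = -1306375 + 567 = -1305808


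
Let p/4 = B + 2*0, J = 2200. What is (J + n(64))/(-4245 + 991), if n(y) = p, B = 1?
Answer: -1102/1627 ≈ -0.67732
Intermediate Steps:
p = 4 (p = 4*(1 + 2*0) = 4*(1 + 0) = 4*1 = 4)
n(y) = 4
(J + n(64))/(-4245 + 991) = (2200 + 4)/(-4245 + 991) = 2204/(-3254) = 2204*(-1/3254) = -1102/1627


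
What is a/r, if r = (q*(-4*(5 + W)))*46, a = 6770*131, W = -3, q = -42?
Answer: 443435/7728 ≈ 57.380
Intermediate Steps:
a = 886870
r = 15456 (r = -(-168)*(5 - 3)*46 = -(-168)*2*46 = -42*(-8)*46 = 336*46 = 15456)
a/r = 886870/15456 = 886870*(1/15456) = 443435/7728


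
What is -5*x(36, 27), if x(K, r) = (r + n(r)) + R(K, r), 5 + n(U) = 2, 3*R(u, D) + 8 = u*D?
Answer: -5180/3 ≈ -1726.7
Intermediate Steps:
R(u, D) = -8/3 + D*u/3 (R(u, D) = -8/3 + (u*D)/3 = -8/3 + (D*u)/3 = -8/3 + D*u/3)
n(U) = -3 (n(U) = -5 + 2 = -3)
x(K, r) = -17/3 + r + K*r/3 (x(K, r) = (r - 3) + (-8/3 + r*K/3) = (-3 + r) + (-8/3 + K*r/3) = -17/3 + r + K*r/3)
-5*x(36, 27) = -5*(-17/3 + 27 + (⅓)*36*27) = -5*(-17/3 + 27 + 324) = -5*1036/3 = -5180/3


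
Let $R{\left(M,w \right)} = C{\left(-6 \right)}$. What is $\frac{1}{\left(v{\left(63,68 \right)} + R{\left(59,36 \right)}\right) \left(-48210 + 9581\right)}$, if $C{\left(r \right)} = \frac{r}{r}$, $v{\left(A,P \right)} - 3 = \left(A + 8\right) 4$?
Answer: $- \frac{1}{11125152} \approx -8.9886 \cdot 10^{-8}$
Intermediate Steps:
$v{\left(A,P \right)} = 35 + 4 A$ ($v{\left(A,P \right)} = 3 + \left(A + 8\right) 4 = 3 + \left(8 + A\right) 4 = 3 + \left(32 + 4 A\right) = 35 + 4 A$)
$C{\left(r \right)} = 1$
$R{\left(M,w \right)} = 1$
$\frac{1}{\left(v{\left(63,68 \right)} + R{\left(59,36 \right)}\right) \left(-48210 + 9581\right)} = \frac{1}{\left(\left(35 + 4 \cdot 63\right) + 1\right) \left(-48210 + 9581\right)} = \frac{1}{\left(\left(35 + 252\right) + 1\right) \left(-38629\right)} = \frac{1}{\left(287 + 1\right) \left(-38629\right)} = \frac{1}{288 \left(-38629\right)} = \frac{1}{-11125152} = - \frac{1}{11125152}$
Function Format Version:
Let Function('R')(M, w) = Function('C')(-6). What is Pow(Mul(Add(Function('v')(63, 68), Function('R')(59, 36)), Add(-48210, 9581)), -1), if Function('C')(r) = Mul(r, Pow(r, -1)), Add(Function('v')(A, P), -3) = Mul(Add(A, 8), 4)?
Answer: Rational(-1, 11125152) ≈ -8.9886e-8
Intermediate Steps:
Function('v')(A, P) = Add(35, Mul(4, A)) (Function('v')(A, P) = Add(3, Mul(Add(A, 8), 4)) = Add(3, Mul(Add(8, A), 4)) = Add(3, Add(32, Mul(4, A))) = Add(35, Mul(4, A)))
Function('C')(r) = 1
Function('R')(M, w) = 1
Pow(Mul(Add(Function('v')(63, 68), Function('R')(59, 36)), Add(-48210, 9581)), -1) = Pow(Mul(Add(Add(35, Mul(4, 63)), 1), Add(-48210, 9581)), -1) = Pow(Mul(Add(Add(35, 252), 1), -38629), -1) = Pow(Mul(Add(287, 1), -38629), -1) = Pow(Mul(288, -38629), -1) = Pow(-11125152, -1) = Rational(-1, 11125152)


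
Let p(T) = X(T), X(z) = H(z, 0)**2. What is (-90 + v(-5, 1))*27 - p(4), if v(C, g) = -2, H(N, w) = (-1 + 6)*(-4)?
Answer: -2884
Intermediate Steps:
H(N, w) = -20 (H(N, w) = 5*(-4) = -20)
X(z) = 400 (X(z) = (-20)**2 = 400)
p(T) = 400
(-90 + v(-5, 1))*27 - p(4) = (-90 - 2)*27 - 1*400 = -92*27 - 400 = -2484 - 400 = -2884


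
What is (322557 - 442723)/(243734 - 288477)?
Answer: 120166/44743 ≈ 2.6857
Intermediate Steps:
(322557 - 442723)/(243734 - 288477) = -120166/(-44743) = -120166*(-1/44743) = 120166/44743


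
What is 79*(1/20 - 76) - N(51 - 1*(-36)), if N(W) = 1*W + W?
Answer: -123481/20 ≈ -6174.0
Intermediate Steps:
N(W) = 2*W (N(W) = W + W = 2*W)
79*(1/20 - 76) - N(51 - 1*(-36)) = 79*(1/20 - 76) - 2*(51 - 1*(-36)) = 79*(1/20 - 76) - 2*(51 + 36) = 79*(-1519/20) - 2*87 = -120001/20 - 1*174 = -120001/20 - 174 = -123481/20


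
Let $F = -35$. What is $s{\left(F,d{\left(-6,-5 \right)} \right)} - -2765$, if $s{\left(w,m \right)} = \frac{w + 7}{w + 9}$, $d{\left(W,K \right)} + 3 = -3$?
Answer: $\frac{35959}{13} \approx 2766.1$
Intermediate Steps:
$d{\left(W,K \right)} = -6$ ($d{\left(W,K \right)} = -3 - 3 = -6$)
$s{\left(w,m \right)} = \frac{7 + w}{9 + w}$
$s{\left(F,d{\left(-6,-5 \right)} \right)} - -2765 = \frac{7 - 35}{9 - 35} - -2765 = \frac{1}{-26} \left(-28\right) + 2765 = \left(- \frac{1}{26}\right) \left(-28\right) + 2765 = \frac{14}{13} + 2765 = \frac{35959}{13}$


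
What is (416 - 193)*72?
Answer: 16056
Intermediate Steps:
(416 - 193)*72 = 223*72 = 16056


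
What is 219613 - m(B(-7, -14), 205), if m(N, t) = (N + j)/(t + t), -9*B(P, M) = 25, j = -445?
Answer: 81037600/369 ≈ 2.1961e+5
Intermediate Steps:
B(P, M) = -25/9 (B(P, M) = -⅑*25 = -25/9)
m(N, t) = (-445 + N)/(2*t) (m(N, t) = (N - 445)/(t + t) = (-445 + N)/((2*t)) = (-445 + N)*(1/(2*t)) = (-445 + N)/(2*t))
219613 - m(B(-7, -14), 205) = 219613 - (-445 - 25/9)/(2*205) = 219613 - (-4030)/(2*205*9) = 219613 - 1*(-403/369) = 219613 + 403/369 = 81037600/369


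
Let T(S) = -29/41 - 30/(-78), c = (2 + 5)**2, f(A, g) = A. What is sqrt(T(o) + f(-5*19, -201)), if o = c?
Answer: 47*I*sqrt(12259)/533 ≈ 9.7633*I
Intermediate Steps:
c = 49 (c = 7**2 = 49)
o = 49
T(S) = -172/533 (T(S) = -29*1/41 - 30*(-1/78) = -29/41 + 5/13 = -172/533)
sqrt(T(o) + f(-5*19, -201)) = sqrt(-172/533 - 5*19) = sqrt(-172/533 - 95) = sqrt(-50807/533) = 47*I*sqrt(12259)/533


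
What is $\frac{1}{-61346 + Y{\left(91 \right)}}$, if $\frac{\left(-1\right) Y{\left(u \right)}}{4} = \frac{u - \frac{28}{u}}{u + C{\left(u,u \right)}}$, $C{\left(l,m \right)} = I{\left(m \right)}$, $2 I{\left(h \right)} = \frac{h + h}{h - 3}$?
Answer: $- \frac{105287}{6459351310} \approx -1.63 \cdot 10^{-5}$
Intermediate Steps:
$I{\left(h \right)} = \frac{h}{-3 + h}$ ($I{\left(h \right)} = \frac{\left(h + h\right) \frac{1}{h - 3}}{2} = \frac{2 h \frac{1}{-3 + h}}{2} = \frac{h}{-3 + h}$)
$C{\left(l,m \right)} = \frac{m}{-3 + m}$
$Y{\left(u \right)} = - \frac{4 \left(u - \frac{28}{u}\right)}{u + \frac{u}{-3 + u}}$ ($Y{\left(u \right)} = - 4 \frac{u - \frac{28}{u}}{u + \frac{u}{-3 + u}} = - \frac{4 \left(u - \frac{28}{u}\right)}{u + \frac{u}{-3 + u}}$)
$\frac{1}{-61346 + Y{\left(91 \right)}} = \frac{1}{-61346 - \frac{4 \left(-28 + 91^{2}\right) \left(-3 + 91\right)}{8281 \left(-2 + 91\right)}} = \frac{1}{-61346 - \frac{4}{8281} \cdot \frac{1}{89} \left(-28 + 8281\right) 88} = \frac{1}{-61346 - \frac{4}{8281} \cdot \frac{1}{89} \cdot 8253 \cdot 88} = \frac{1}{-61346 - \frac{415008}{105287}} = \frac{1}{- \frac{6459351310}{105287}} = - \frac{105287}{6459351310}$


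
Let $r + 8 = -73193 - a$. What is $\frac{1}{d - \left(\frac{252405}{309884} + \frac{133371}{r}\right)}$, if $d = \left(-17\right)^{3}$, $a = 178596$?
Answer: $- \frac{11146837364}{54767587009735} \approx -0.00020353$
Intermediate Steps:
$r = -251797$ ($r = -8 - 251789 = -251797$)
$d = -4913$
$\frac{1}{d - \left(\frac{252405}{309884} + \frac{133371}{r}\right)} = \frac{1}{-4913 - \left(- \frac{19053}{35971} + \frac{252405}{309884}\right)} = \frac{1}{-4913 - \frac{3175040403}{11146837364}} = \frac{1}{- \frac{54767587009735}{11146837364}} = - \frac{11146837364}{54767587009735}$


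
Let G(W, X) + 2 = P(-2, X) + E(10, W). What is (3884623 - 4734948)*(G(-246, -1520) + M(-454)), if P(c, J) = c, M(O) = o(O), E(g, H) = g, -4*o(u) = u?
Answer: -203227675/2 ≈ -1.0161e+8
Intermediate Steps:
o(u) = -u/4
M(O) = -O/4
G(W, X) = 6 (G(W, X) = -2 + (-2 + 10) = -2 + 8 = 6)
(3884623 - 4734948)*(G(-246, -1520) + M(-454)) = (3884623 - 4734948)*(6 - 1/4*(-454)) = -850325*(6 + 227/2) = -850325*239/2 = -203227675/2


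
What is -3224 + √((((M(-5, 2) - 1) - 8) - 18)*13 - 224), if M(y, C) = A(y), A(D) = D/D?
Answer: -3224 + I*√562 ≈ -3224.0 + 23.707*I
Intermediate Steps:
A(D) = 1
M(y, C) = 1
-3224 + √((((M(-5, 2) - 1) - 8) - 18)*13 - 224) = -3224 + √((((1 - 1) - 8) - 18)*13 - 224) = -3224 + √(((0 - 8) - 18)*13 - 224) = -3224 + √((-8 - 18)*13 - 224) = -3224 + √(-26*13 - 224) = -3224 + √(-338 - 224) = -3224 + √(-562) = -3224 + I*√562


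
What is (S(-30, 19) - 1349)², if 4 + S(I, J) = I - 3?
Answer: 1920996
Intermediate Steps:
S(I, J) = -7 + I (S(I, J) = -4 + (I - 3) = -4 + (-3 + I) = -7 + I)
(S(-30, 19) - 1349)² = ((-7 - 30) - 1349)² = (-37 - 1349)² = (-1386)² = 1920996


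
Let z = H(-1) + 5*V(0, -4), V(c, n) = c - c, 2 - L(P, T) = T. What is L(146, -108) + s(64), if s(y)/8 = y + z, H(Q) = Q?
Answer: 614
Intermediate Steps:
L(P, T) = 2 - T
V(c, n) = 0
z = -1 (z = -1 + 5*0 = -1 + 0 = -1)
s(y) = -8 + 8*y (s(y) = 8*(y - 1) = 8*(-1 + y) = -8 + 8*y)
L(146, -108) + s(64) = (2 - 1*(-108)) + (-8 + 8*64) = (2 + 108) + (-8 + 512) = 110 + 504 = 614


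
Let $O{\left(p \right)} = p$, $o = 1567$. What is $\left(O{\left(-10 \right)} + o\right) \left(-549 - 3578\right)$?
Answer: $-6425739$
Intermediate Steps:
$\left(O{\left(-10 \right)} + o\right) \left(-549 - 3578\right) = \left(-10 + 1567\right) \left(-549 - 3578\right) = 1557 \left(-4127\right) = -6425739$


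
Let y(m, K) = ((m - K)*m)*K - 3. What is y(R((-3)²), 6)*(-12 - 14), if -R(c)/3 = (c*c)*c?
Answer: -748190118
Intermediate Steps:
R(c) = -3*c³ (R(c) = -3*c*c*c = -3*c²*c = -3*c³)
y(m, K) = -3 + K*m*(m - K) (y(m, K) = (m*(m - K))*K - 3 = K*m*(m - K) - 3 = -3 + K*m*(m - K))
y(R((-3)²), 6)*(-12 - 14) = (-3 + 6*(-3*((-3)²)³)² - 1*(-3*((-3)²)³)*6²)*(-12 - 14) = (-3 + 6*(-3*9³)² - 1*(-3*9³)*36)*(-26) = (-3 + 6*(-3*729)² - 1*(-3*729)*36)*(-26) = (-3 + 6*(-2187)² - 1*(-2187)*36)*(-26) = (-3 + 6*4782969 + 78732)*(-26) = (-3 + 28697814 + 78732)*(-26) = 28776543*(-26) = -748190118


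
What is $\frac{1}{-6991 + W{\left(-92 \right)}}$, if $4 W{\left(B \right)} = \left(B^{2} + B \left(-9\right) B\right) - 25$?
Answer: $- \frac{4}{95701} \approx -4.1797 \cdot 10^{-5}$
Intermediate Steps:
$W{\left(B \right)} = - \frac{25}{4} - 2 B^{2}$ ($W{\left(B \right)} = \frac{\left(B^{2} + B \left(-9\right) B\right) - 25}{4} = \frac{\left(B^{2} + - 9 B B\right) - 25}{4} = \frac{\left(B^{2} - 9 B^{2}\right) - 25}{4} = \frac{- 8 B^{2} - 25}{4} = \frac{-25 - 8 B^{2}}{4} = - \frac{25}{4} - 2 B^{2}$)
$\frac{1}{-6991 + W{\left(-92 \right)}} = \frac{1}{-6991 - \left(\frac{25}{4} + 2 \left(-92\right)^{2}\right)} = \frac{1}{-6991 - \frac{67737}{4}} = \frac{1}{- \frac{95701}{4}} = - \frac{4}{95701}$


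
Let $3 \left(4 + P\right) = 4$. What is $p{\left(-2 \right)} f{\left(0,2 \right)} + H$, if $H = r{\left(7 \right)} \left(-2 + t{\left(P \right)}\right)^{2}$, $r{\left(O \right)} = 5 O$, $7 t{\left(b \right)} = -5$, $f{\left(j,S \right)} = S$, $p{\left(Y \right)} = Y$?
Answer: $\frac{1777}{7} \approx 253.86$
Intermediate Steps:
$P = - \frac{8}{3}$ ($P = -4 + \frac{1}{3} \cdot 4 = -4 + \frac{4}{3} = - \frac{8}{3} \approx -2.6667$)
$t{\left(b \right)} = - \frac{5}{7}$ ($t{\left(b \right)} = \frac{1}{7} \left(-5\right) = - \frac{5}{7}$)
$H = \frac{1805}{7}$ ($H = 5 \cdot 7 \left(-2 - \frac{5}{7}\right)^{2} = 35 \left(- \frac{19}{7}\right)^{2} = 35 \cdot \frac{361}{49} = \frac{1805}{7} \approx 257.86$)
$p{\left(-2 \right)} f{\left(0,2 \right)} + H = \left(-2\right) 2 + \frac{1805}{7} = -4 + \frac{1805}{7} = \frac{1777}{7}$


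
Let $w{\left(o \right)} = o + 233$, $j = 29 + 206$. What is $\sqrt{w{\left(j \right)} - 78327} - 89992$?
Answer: $-89992 + 3 i \sqrt{8651} \approx -89992.0 + 279.03 i$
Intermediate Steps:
$j = 235$
$w{\left(o \right)} = 233 + o$
$\sqrt{w{\left(j \right)} - 78327} - 89992 = \sqrt{\left(233 + 235\right) - 78327} - 89992 = \sqrt{468 - 78327} - 89992 = \sqrt{-77859} - 89992 = 3 i \sqrt{8651} - 89992 = -89992 + 3 i \sqrt{8651}$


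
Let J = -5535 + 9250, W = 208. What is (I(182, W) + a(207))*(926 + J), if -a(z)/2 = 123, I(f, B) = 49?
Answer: -914277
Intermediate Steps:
a(z) = -246 (a(z) = -2*123 = -246)
J = 3715
(I(182, W) + a(207))*(926 + J) = (49 - 246)*(926 + 3715) = -197*4641 = -914277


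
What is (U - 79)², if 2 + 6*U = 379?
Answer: 9409/36 ≈ 261.36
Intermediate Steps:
U = 377/6 (U = -⅓ + (⅙)*379 = -⅓ + 379/6 = 377/6 ≈ 62.833)
(U - 79)² = (377/6 - 79)² = (-97/6)² = 9409/36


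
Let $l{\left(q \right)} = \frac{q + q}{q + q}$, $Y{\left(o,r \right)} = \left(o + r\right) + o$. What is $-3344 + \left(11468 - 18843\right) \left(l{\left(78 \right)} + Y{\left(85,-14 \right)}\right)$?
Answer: $-1161219$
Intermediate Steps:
$Y{\left(o,r \right)} = r + 2 o$
$l{\left(q \right)} = 1$ ($l{\left(q \right)} = \frac{2 q}{2 q} = 2 q \frac{1}{2 q} = 1$)
$-3344 + \left(11468 - 18843\right) \left(l{\left(78 \right)} + Y{\left(85,-14 \right)}\right) = -3344 + \left(11468 - 18843\right) \left(1 + \left(-14 + 2 \cdot 85\right)\right) = -3344 - 7375 \left(1 + \left(-14 + 170\right)\right) = -3344 - 7375 \left(1 + 156\right) = -3344 - 1157875 = -1161219$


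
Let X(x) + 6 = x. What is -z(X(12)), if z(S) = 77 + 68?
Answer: -145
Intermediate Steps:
X(x) = -6 + x
z(S) = 145
-z(X(12)) = -1*145 = -145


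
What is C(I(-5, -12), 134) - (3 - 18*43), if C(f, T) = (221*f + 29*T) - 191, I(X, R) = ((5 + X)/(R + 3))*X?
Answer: 4466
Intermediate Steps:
I(X, R) = X*(5 + X)/(3 + R) (I(X, R) = ((5 + X)/(3 + R))*X = X*(5 + X)/(3 + R))
C(f, T) = -191 + 29*T + 221*f (C(f, T) = (29*T + 221*f) - 191 = -191 + 29*T + 221*f)
C(I(-5, -12), 134) - (3 - 18*43) = (-191 + 29*134 + 221*(-5*(5 - 5)/(3 - 12))) - (3 - 18*43) = (-191 + 3886 + 221*(-5*0/(-9))) - (3 - 774) = (-191 + 3886 + 221*(-5*(-⅑)*0)) - 1*(-771) = (-191 + 3886 + 221*0) + 771 = (-191 + 3886 + 0) + 771 = 3695 + 771 = 4466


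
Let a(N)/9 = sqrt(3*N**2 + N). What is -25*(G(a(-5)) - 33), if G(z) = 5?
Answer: 700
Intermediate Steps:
a(N) = 9*sqrt(N + 3*N**2) (a(N) = 9*sqrt(3*N**2 + N) = 9*sqrt(N + 3*N**2))
-25*(G(a(-5)) - 33) = -25*(5 - 33) = -25*(-28) = 700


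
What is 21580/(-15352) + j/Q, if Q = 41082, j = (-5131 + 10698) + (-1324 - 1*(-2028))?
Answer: -49392323/39418179 ≈ -1.2530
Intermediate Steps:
j = 6271 (j = 5567 + (-1324 + 2028) = 5567 + 704 = 6271)
21580/(-15352) + j/Q = 21580/(-15352) + 6271/41082 = 21580*(-1/15352) + 6271*(1/41082) = -5395/3838 + 6271/41082 = -49392323/39418179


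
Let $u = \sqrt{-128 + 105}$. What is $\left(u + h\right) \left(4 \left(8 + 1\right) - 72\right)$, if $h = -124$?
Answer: $4464 - 36 i \sqrt{23} \approx 4464.0 - 172.65 i$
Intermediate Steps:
$u = i \sqrt{23}$ ($u = \sqrt{-23} = i \sqrt{23} \approx 4.7958 i$)
$\left(u + h\right) \left(4 \left(8 + 1\right) - 72\right) = \left(i \sqrt{23} - 124\right) \left(4 \left(8 + 1\right) - 72\right) = \left(-124 + i \sqrt{23}\right) \left(4 \cdot 9 - 72\right) = \left(-124 + i \sqrt{23}\right) \left(36 - 72\right) = \left(-124 + i \sqrt{23}\right) \left(-36\right) = 4464 - 36 i \sqrt{23}$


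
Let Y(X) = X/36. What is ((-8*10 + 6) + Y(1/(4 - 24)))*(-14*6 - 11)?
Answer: 1012339/144 ≈ 7030.1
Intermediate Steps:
Y(X) = X/36
((-8*10 + 6) + Y(1/(4 - 24)))*(-14*6 - 11) = ((-8*10 + 6) + 1/(36*(4 - 24)))*(-14*6 - 11) = ((-80 + 6) + (1/36)/(-20))*(-84 - 11) = (-74 + (1/36)*(-1/20))*(-95) = (-74 - 1/720)*(-95) = -53281/720*(-95) = 1012339/144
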